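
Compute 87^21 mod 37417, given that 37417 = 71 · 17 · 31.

Mod 71: 87 ≡ 16; 16^21 ≡ 54 (mod 71).
Mod 17: 87 ≡ 2; by Fermat, exponent reduces to 21 mod 16 = 5; 2^5 ≡ 15 (mod 17).
Mod 31: 87 ≡ 25; 25^21 ≡ 1 (mod 31).
Combine by CRT: x ≡ 54 (mod 71), x ≡ 15 (mod 17), x ≡ 1 (mod 31) ⇒ x ≡ 35341 (mod 37417).

35341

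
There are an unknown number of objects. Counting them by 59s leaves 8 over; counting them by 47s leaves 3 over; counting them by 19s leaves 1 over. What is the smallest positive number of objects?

From N ≡ 8 (mod 59) write N = 8 + 59t. Substituting into N ≡ 3 (mod 47) gives 59t ≡ 42 (mod 47), and since 12⁻¹ ≡ 4 (mod 47), t ≡ 27. Hence N ≡ 8 + 59·27 = 1601 (mod 2773).
From N ≡ 1601 (mod 2773) write N = 1601 + 2773t. Substituting into N ≡ 1 (mod 19) gives 2773t ≡ 15 (mod 19), and since 18⁻¹ ≡ 18 (mod 19), t ≡ 4. Hence N ≡ 1601 + 2773·4 = 12693 (mod 52687).

12693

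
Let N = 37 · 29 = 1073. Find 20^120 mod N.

Mod 37: 20 ≡ 20; by Fermat, exponent reduces to 120 mod 36 = 12; 20^12 ≡ 26 (mod 37).
Mod 29: 20 ≡ 20; by Fermat, exponent reduces to 120 mod 28 = 8; 20^8 ≡ 20 (mod 29).
Combine by CRT: x ≡ 26 (mod 37), x ≡ 20 (mod 29) ⇒ x ≡ 803 (mod 1073).

803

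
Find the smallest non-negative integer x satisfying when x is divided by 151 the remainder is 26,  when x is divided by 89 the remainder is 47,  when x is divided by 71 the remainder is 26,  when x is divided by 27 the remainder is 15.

20927418

The moduli are pairwise coprime; N = 151·89·71·27 = 25762563.
N/151 = 170613; 170613 ≡ 134 (mod 151); 134·71 ≡ 1, so inverse 71.
N/89 = 289467; 289467 ≡ 39 (mod 89); 39·16 ≡ 1, so inverse 16.
N/71 = 362853; 362853 ≡ 43 (mod 71); 43·38 ≡ 1, so inverse 38.
N/27 = 954169; 954169 ≡ 16 (mod 27); 16·22 ≡ 1, so inverse 22.
x ≡ 26·170613·71 + 47·289467·16 + 26·362853·38 + 15·954169·22 = 1206005316.
1206005316 mod 25762563 = 20927418.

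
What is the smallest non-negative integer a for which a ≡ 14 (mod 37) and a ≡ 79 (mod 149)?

1420

Combine the congruences pairwise.
From a ≡ 14 (mod 37) write a = 14 + 37t. Substituting into a ≡ 79 (mod 149) gives 37t ≡ 65 (mod 149), and since 37⁻¹ ≡ 145 (mod 149), t ≡ 38. Hence a ≡ 14 + 37·38 = 1420 (mod 5513).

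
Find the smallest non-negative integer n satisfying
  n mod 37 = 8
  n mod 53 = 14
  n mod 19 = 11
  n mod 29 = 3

109565

From n ≡ 8 (mod 37) write n = 8 + 37t. Substituting into n ≡ 14 (mod 53) gives 37t ≡ 6 (mod 53), and since 37⁻¹ ≡ 43 (mod 53), t ≡ 46. Hence n ≡ 8 + 37·46 = 1710 (mod 1961).
From n ≡ 1710 (mod 1961) write n = 1710 + 1961t. Substituting into n ≡ 11 (mod 19) gives 1961t ≡ 11 (mod 19), and since 4⁻¹ ≡ 5 (mod 19), t ≡ 17. Hence n ≡ 1710 + 1961·17 = 35047 (mod 37259).
From n ≡ 35047 (mod 37259) write n = 35047 + 37259t. Substituting into n ≡ 3 (mod 29) gives 37259t ≡ 17 (mod 29), and since 23⁻¹ ≡ 24 (mod 29), t ≡ 2. Hence n ≡ 35047 + 37259·2 = 109565 (mod 1080511).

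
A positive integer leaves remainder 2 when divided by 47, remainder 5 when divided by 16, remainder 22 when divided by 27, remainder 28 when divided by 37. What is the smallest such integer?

The moduli are pairwise coprime; N = 47·16·27·37 = 751248.
N/47 = 15984; 15984 ≡ 4 (mod 47); 4·12 ≡ 1, so inverse 12.
N/16 = 46953; 46953 ≡ 9 (mod 16); 9·9 ≡ 1, so inverse 9.
N/27 = 27824; 27824 ≡ 14 (mod 27); 14·2 ≡ 1, so inverse 2.
N/37 = 20304; 20304 ≡ 28 (mod 37); 28·4 ≡ 1, so inverse 4.
m ≡ 2·15984·12 + 5·46953·9 + 22·27824·2 + 28·20304·4 = 5994805.
5994805 mod 751248 = 736069.

736069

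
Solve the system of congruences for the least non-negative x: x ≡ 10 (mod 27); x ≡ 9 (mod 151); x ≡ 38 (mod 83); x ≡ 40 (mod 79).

The moduli are pairwise coprime; N = 27·151·83·79 = 26732889.
N/27 = 990107; 990107 ≡ 17 (mod 27); 17·8 ≡ 1, so inverse 8.
N/151 = 177039; 177039 ≡ 67 (mod 151); 67·142 ≡ 1, so inverse 142.
N/83 = 322083; 322083 ≡ 43 (mod 83); 43·56 ≡ 1, so inverse 56.
N/79 = 338391; 338391 ≡ 34 (mod 79); 34·7 ≡ 1, so inverse 7.
x ≡ 10·990107·8 + 9·177039·142 + 38·322083·56 + 40·338391·7 = 1085606506.
1085606506 mod 26732889 = 16290946.

16290946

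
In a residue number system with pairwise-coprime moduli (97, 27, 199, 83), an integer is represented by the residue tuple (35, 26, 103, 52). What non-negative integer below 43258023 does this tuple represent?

7714736

The moduli are pairwise coprime; N = 97·27·199·83 = 43258023.
N/97 = 445959; 445959 ≡ 50 (mod 97); 50·33 ≡ 1, so inverse 33.
N/27 = 1602149; 1602149 ≡ 23 (mod 27); 23·20 ≡ 1, so inverse 20.
N/199 = 217377; 217377 ≡ 69 (mod 199); 69·75 ≡ 1, so inverse 75.
N/83 = 521181; 521181 ≡ 24 (mod 83); 24·45 ≡ 1, so inverse 45.
x ≡ 35·445959·33 + 26·1602149·20 + 103·217377·75 + 52·521181·45 = 4247000990.
4247000990 mod 43258023 = 7714736.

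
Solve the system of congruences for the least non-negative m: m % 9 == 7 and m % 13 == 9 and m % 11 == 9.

Combine the congruences pairwise.
From m ≡ 7 (mod 9) write m = 7 + 9t. Substituting into m ≡ 9 (mod 13) gives 9t ≡ 2 (mod 13), and since 9⁻¹ ≡ 3 (mod 13), t ≡ 6. Hence m ≡ 7 + 9·6 = 61 (mod 117).
From m ≡ 61 (mod 117) write m = 61 + 117t. Substituting into m ≡ 9 (mod 11) gives 117t ≡ 3 (mod 11), and since 7⁻¹ ≡ 8 (mod 11), t ≡ 2. Hence m ≡ 61 + 117·2 = 295 (mod 1287).

295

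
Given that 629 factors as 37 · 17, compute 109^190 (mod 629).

25

Mod 37: 109 ≡ 35; by Fermat, exponent reduces to 190 mod 36 = 10; 35^10 ≡ 25 (mod 37).
Mod 17: 109 ≡ 7; by Fermat, exponent reduces to 190 mod 16 = 14; 7^14 ≡ 8 (mod 17).
Combine by CRT: x ≡ 25 (mod 37), x ≡ 8 (mod 17) ⇒ x ≡ 25 (mod 629).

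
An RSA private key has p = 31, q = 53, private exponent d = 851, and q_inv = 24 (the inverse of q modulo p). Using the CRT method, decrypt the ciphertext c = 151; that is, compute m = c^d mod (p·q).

1081

d_p = d mod (p−1) = 851 mod 30 = 11; d_q = d mod (q−1) = 19.
m₁ = c^(d_p) mod p: c ≡ 27 (mod 31), and 27^11 mod 31 = 27.
m₂ = c^(d_q) mod q: c ≡ 45 (mod 53), and 45^19 mod 53 = 21.
h = q_inv·(m₁ − m₂) mod p = 24·(27 − 21) mod 31 = 20.
m = m₂ + h·q = 21 + 20·53 = 1081.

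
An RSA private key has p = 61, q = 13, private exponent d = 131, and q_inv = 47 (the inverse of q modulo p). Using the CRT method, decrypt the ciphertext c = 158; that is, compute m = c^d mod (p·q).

d_p = d mod (p−1) = 131 mod 60 = 11; d_q = d mod (q−1) = 11.
m₁ = c^(d_p) mod p: c ≡ 36 (mod 61), and 36^11 mod 61 = 45.
m₂ = c^(d_q) mod q: c ≡ 2 (mod 13), and 2^11 mod 13 = 7.
h = q_inv·(m₁ − m₂) mod p = 47·(45 − 7) mod 61 = 17.
m = m₂ + h·q = 7 + 17·13 = 228.

228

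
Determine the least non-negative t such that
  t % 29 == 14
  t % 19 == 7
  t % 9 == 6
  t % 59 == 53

19995

Combine the congruences pairwise.
From t ≡ 14 (mod 29) write t = 14 + 29s. Substituting into t ≡ 7 (mod 19) gives 29s ≡ 12 (mod 19), and since 10⁻¹ ≡ 2 (mod 19), s ≡ 5. Hence t ≡ 14 + 29·5 = 159 (mod 551).
From t ≡ 159 (mod 551) write t = 159 + 551s. Substituting into t ≡ 6 (mod 9) gives 551s ≡ 0 (mod 9), and since 2⁻¹ ≡ 5 (mod 9), s ≡ 0. Hence t ≡ 159 + 551·0 = 159 (mod 4959).
From t ≡ 159 (mod 4959) write t = 159 + 4959s. Substituting into t ≡ 53 (mod 59) gives 4959s ≡ 12 (mod 59), and since 3⁻¹ ≡ 20 (mod 59), s ≡ 4. Hence t ≡ 159 + 4959·4 = 19995 (mod 292581).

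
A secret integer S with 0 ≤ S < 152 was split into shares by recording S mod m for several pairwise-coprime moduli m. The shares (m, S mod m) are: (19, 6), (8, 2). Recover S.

82

Combine the congruences pairwise.
From S ≡ 6 (mod 19) write S = 6 + 19t. Substituting into S ≡ 2 (mod 8) gives 19t ≡ 4 (mod 8), and since 3⁻¹ ≡ 3 (mod 8), t ≡ 4. Hence S ≡ 6 + 19·4 = 82 (mod 152).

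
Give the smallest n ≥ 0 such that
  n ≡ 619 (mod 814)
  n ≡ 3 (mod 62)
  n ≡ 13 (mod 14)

gcd(814, 62) = 2 and 2 | (3 − 619), so the pair is consistent; merging gives n ≡ 13643 (mod 25234), where 25234 = lcm(814, 62).
gcd(25234, 14) = 2 and 2 | (13 − 13643), so the pair is consistent; merging gives n ≡ 38877 (mod 176638), where 176638 = lcm(25234, 14).
The solution is unique modulo lcm(814, 62, 14) = 176638.

38877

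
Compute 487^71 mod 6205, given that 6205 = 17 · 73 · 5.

Mod 17: 487 ≡ 11; by Fermat, exponent reduces to 71 mod 16 = 7; 11^7 ≡ 3 (mod 17).
Mod 73: 487 ≡ 49; 49^71 ≡ 3 (mod 73).
Mod 5: 487 ≡ 2; by Fermat, exponent reduces to 71 mod 4 = 3; 2^3 ≡ 3 (mod 5).
Combine by CRT: x ≡ 3 (mod 17), x ≡ 3 (mod 73), x ≡ 3 (mod 5) ⇒ x ≡ 3 (mod 6205).

3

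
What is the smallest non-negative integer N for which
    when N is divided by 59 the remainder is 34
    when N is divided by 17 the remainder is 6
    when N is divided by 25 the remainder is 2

16377

From N ≡ 34 (mod 59) write N = 34 + 59t. Substituting into N ≡ 6 (mod 17) gives 59t ≡ 6 (mod 17), and since 8⁻¹ ≡ 15 (mod 17), t ≡ 5. Hence N ≡ 34 + 59·5 = 329 (mod 1003).
From N ≡ 329 (mod 1003) write N = 329 + 1003t. Substituting into N ≡ 2 (mod 25) gives 1003t ≡ 23 (mod 25), and since 3⁻¹ ≡ 17 (mod 25), t ≡ 16. Hence N ≡ 329 + 1003·16 = 16377 (mod 25075).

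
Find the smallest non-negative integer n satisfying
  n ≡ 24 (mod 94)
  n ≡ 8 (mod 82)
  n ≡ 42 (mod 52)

gcd(94, 82) = 2 and 2 | (8 − 24), so the pair is consistent; merging gives n ≡ 2468 (mod 3854), where 3854 = lcm(94, 82).
gcd(3854, 52) = 2 and 2 | (42 − 2468), so the pair is consistent; merging gives n ≡ 14030 (mod 100204), where 100204 = lcm(3854, 52).
The solution is unique modulo lcm(94, 82, 52) = 100204.

14030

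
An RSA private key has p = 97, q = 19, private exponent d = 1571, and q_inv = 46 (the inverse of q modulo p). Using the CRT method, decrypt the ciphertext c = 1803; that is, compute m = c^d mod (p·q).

d_p = d mod (p−1) = 1571 mod 96 = 35; d_q = d mod (q−1) = 5.
m₁ = c^(d_p) mod p: c ≡ 57 (mod 97), and 57^35 mod 97 = 21.
m₂ = c^(d_q) mod q: c ≡ 17 (mod 19), and 17^5 mod 19 = 6.
h = q_inv·(m₁ − m₂) mod p = 46·(21 − 6) mod 97 = 11.
m = m₂ + h·q = 6 + 11·19 = 215.

215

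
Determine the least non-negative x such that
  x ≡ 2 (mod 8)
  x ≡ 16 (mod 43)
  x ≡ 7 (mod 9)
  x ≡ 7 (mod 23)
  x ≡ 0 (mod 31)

Combine the congruences pairwise.
From x ≡ 2 (mod 8) write x = 2 + 8t. Substituting into x ≡ 16 (mod 43) gives 8t ≡ 14 (mod 43), and since 8⁻¹ ≡ 27 (mod 43), t ≡ 34. Hence x ≡ 2 + 8·34 = 274 (mod 344).
From x ≡ 274 (mod 344) write x = 274 + 344t. Substituting into x ≡ 7 (mod 9) gives 344t ≡ 3 (mod 9), and since 2⁻¹ ≡ 5 (mod 9), t ≡ 6. Hence x ≡ 274 + 344·6 = 2338 (mod 3096).
From x ≡ 2338 (mod 3096) write x = 2338 + 3096t. Substituting into x ≡ 7 (mod 23) gives 3096t ≡ 15 (mod 23), and since 14⁻¹ ≡ 5 (mod 23), t ≡ 6. Hence x ≡ 2338 + 3096·6 = 20914 (mod 71208).
From x ≡ 20914 (mod 71208) write x = 20914 + 71208t. Substituting into x ≡ 0 (mod 31) gives 71208t ≡ 11 (mod 31), and since 1⁻¹ ≡ 1 (mod 31), t ≡ 11. Hence x ≡ 20914 + 71208·11 = 804202 (mod 2207448).

804202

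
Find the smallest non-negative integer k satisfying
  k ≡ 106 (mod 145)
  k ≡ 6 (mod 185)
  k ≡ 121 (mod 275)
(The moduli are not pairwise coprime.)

287496

gcd(145, 185) = 5 and 5 | (6 − 106), so the pair is consistent; merging gives k ≡ 3151 (mod 5365), where 5365 = lcm(145, 185).
gcd(5365, 275) = 5 and 5 | (121 − 3151), so the pair is consistent; merging gives k ≡ 287496 (mod 295075), where 295075 = lcm(5365, 275).
The solution is unique modulo lcm(145, 185, 275) = 295075.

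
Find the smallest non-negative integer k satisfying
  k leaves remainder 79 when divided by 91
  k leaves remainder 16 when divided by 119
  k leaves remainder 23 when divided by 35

4538

gcd(91, 119) = 7 and 7 | (16 − 79), so the pair is consistent; merging gives k ≡ 1444 (mod 1547), where 1547 = lcm(91, 119).
gcd(1547, 35) = 7 and 7 | (23 − 1444), so the pair is consistent; merging gives k ≡ 4538 (mod 7735), where 7735 = lcm(1547, 35).
The solution is unique modulo lcm(91, 119, 35) = 7735.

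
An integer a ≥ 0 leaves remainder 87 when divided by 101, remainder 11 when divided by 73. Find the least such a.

4026

From a ≡ 87 (mod 101) write a = 87 + 101t. Substituting into a ≡ 11 (mod 73) gives 101t ≡ 70 (mod 73), and since 28⁻¹ ≡ 60 (mod 73), t ≡ 39. Hence a ≡ 87 + 101·39 = 4026 (mod 7373).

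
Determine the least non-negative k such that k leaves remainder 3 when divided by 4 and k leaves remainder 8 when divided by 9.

35

From k ≡ 3 (mod 4) write k = 3 + 4t. Substituting into k ≡ 8 (mod 9) gives 4t ≡ 5 (mod 9), and since 4⁻¹ ≡ 7 (mod 9), t ≡ 8. Hence k ≡ 3 + 4·8 = 35 (mod 36).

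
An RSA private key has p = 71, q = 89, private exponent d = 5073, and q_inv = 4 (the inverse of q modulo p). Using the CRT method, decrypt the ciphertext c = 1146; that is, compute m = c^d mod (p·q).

d_p = d mod (p−1) = 5073 mod 70 = 33; d_q = d mod (q−1) = 57.
m₁ = c^(d_p) mod p: c ≡ 10 (mod 71), and 10^33 mod 71 = 49.
m₂ = c^(d_q) mod q: c ≡ 78 (mod 89), and 78^57 mod 89 = 32.
h = q_inv·(m₁ − m₂) mod p = 4·(49 − 32) mod 71 = 68.
m = m₂ + h·q = 32 + 68·89 = 6084.

6084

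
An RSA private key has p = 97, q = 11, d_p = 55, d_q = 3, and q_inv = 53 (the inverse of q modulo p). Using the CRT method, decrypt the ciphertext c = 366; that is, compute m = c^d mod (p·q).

313

m₁ = c^(d_p) mod p: c ≡ 75 (mod 97), and 75^55 mod 97 = 22.
m₂ = c^(d_q) mod q: c ≡ 3 (mod 11), and 3^3 mod 11 = 5.
h = q_inv·(m₁ − m₂) mod p = 53·(22 − 5) mod 97 = 28.
m = m₂ + h·q = 5 + 28·11 = 313.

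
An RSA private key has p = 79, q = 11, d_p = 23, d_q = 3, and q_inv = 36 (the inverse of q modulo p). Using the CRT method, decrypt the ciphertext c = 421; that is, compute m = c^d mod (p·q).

16

m₁ = c^(d_p) mod p: c ≡ 26 (mod 79), and 26^23 mod 79 = 16.
m₂ = c^(d_q) mod q: c ≡ 3 (mod 11), and 3^3 mod 11 = 5.
h = q_inv·(m₁ − m₂) mod p = 36·(16 − 5) mod 79 = 1.
m = m₂ + h·q = 5 + 1·11 = 16.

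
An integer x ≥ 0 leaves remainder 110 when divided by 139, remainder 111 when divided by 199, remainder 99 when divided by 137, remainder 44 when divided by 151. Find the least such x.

352437668

The moduli are pairwise coprime; N = 139·199·137·151 = 572223107.
N/139 = 4116713; 4116713 ≡ 89 (mod 139); 89·25 ≡ 1, so inverse 25.
N/199 = 2875493; 2875493 ≡ 142 (mod 199); 142·192 ≡ 1, so inverse 192.
N/137 = 4176811; 4176811 ≡ 92 (mod 137); 92·70 ≡ 1, so inverse 70.
N/151 = 3789557; 3789557 ≡ 61 (mod 151); 61·52 ≡ 1, so inverse 52.
x ≡ 110·4116713·25 + 111·2875493·192 + 99·4176811·70 + 44·3789557·52 = 110219274212.
110219274212 mod 572223107 = 352437668.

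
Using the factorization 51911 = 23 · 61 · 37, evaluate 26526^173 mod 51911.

37823

Mod 23: 26526 ≡ 7; by Fermat, exponent reduces to 173 mod 22 = 19; 7^19 ≡ 11 (mod 23).
Mod 61: 26526 ≡ 52; by Fermat, exponent reduces to 173 mod 60 = 53; 52^53 ≡ 3 (mod 61).
Mod 37: 26526 ≡ 34; by Fermat, exponent reduces to 173 mod 36 = 29; 34^29 ≡ 9 (mod 37).
Combine by CRT: x ≡ 11 (mod 23), x ≡ 3 (mod 61), x ≡ 9 (mod 37) ⇒ x ≡ 37823 (mod 51911).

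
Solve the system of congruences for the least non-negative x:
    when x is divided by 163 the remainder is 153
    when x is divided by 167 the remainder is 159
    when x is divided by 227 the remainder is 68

From x ≡ 153 (mod 163) write x = 153 + 163t. Substituting into x ≡ 159 (mod 167) gives 163t ≡ 6 (mod 167), and since 163⁻¹ ≡ 125 (mod 167), t ≡ 82. Hence x ≡ 153 + 163·82 = 13519 (mod 27221).
From x ≡ 13519 (mod 27221) write x = 13519 + 27221t. Substituting into x ≡ 68 (mod 227) gives 27221t ≡ 169 (mod 227), and since 208⁻¹ ≡ 215 (mod 227), t ≡ 15. Hence x ≡ 13519 + 27221·15 = 421834 (mod 6179167).

421834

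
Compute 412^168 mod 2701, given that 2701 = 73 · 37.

Mod 73: 412 ≡ 47; by Fermat, exponent reduces to 168 mod 72 = 24; 47^24 ≡ 8 (mod 73).
Mod 37: 412 ≡ 5; by Fermat, exponent reduces to 168 mod 36 = 24; 5^24 ≡ 26 (mod 37).
Combine by CRT: x ≡ 8 (mod 73), x ≡ 26 (mod 37) ⇒ x ≡ 1395 (mod 2701).

1395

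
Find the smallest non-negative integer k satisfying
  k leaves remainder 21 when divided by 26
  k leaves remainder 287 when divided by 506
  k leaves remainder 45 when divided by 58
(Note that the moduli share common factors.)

42791

gcd(26, 506) = 2 and 2 | (287 − 21), so the pair is consistent; merging gives k ≡ 3323 (mod 6578), where 6578 = lcm(26, 506).
gcd(6578, 58) = 2 and 2 | (45 − 3323), so the pair is consistent; merging gives k ≡ 42791 (mod 190762), where 190762 = lcm(6578, 58).
The solution is unique modulo lcm(26, 506, 58) = 190762.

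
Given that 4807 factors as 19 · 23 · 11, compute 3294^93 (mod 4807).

3953

Mod 19: 3294 ≡ 7; by Fermat, exponent reduces to 93 mod 18 = 3; 7^3 ≡ 1 (mod 19).
Mod 23: 3294 ≡ 5; by Fermat, exponent reduces to 93 mod 22 = 5; 5^5 ≡ 20 (mod 23).
Mod 11: 3294 ≡ 5; by Fermat, exponent reduces to 93 mod 10 = 3; 5^3 ≡ 4 (mod 11).
Combine by CRT: x ≡ 1 (mod 19), x ≡ 20 (mod 23), x ≡ 4 (mod 11) ⇒ x ≡ 3953 (mod 4807).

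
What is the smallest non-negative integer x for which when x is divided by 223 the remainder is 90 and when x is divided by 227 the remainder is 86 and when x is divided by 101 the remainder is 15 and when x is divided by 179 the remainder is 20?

581584982

From x ≡ 90 (mod 223) write x = 90 + 223t. Substituting into x ≡ 86 (mod 227) gives 223t ≡ 223 (mod 227), and since 223⁻¹ ≡ 170 (mod 227), t ≡ 1. Hence x ≡ 90 + 223·1 = 313 (mod 50621).
From x ≡ 313 (mod 50621) write x = 313 + 50621t. Substituting into x ≡ 15 (mod 101) gives 50621t ≡ 5 (mod 101), and since 20⁻¹ ≡ 96 (mod 101), t ≡ 76. Hence x ≡ 313 + 50621·76 = 3847509 (mod 5112721).
From x ≡ 3847509 (mod 5112721) write x = 3847509 + 5112721t. Substituting into x ≡ 20 (mod 179) gives 5112721t ≡ 116 (mod 179), and since 123⁻¹ ≡ 163 (mod 179), t ≡ 113. Hence x ≡ 3847509 + 5112721·113 = 581584982 (mod 915177059).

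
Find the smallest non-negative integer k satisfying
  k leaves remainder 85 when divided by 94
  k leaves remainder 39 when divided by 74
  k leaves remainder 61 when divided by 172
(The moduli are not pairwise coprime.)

gcd(94, 74) = 2 and 2 | (39 − 85), so the pair is consistent; merging gives k ≡ 2999 (mod 3478), where 3478 = lcm(94, 74).
gcd(3478, 172) = 2 and 2 | (61 − 2999), so the pair is consistent; merging gives k ≡ 222113 (mod 299108), where 299108 = lcm(3478, 172).
The solution is unique modulo lcm(94, 74, 172) = 299108.

222113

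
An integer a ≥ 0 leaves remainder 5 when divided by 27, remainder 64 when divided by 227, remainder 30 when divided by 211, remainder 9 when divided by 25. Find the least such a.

25307159

From a ≡ 5 (mod 27) write a = 5 + 27t. Substituting into a ≡ 64 (mod 227) gives 27t ≡ 59 (mod 227), and since 27⁻¹ ≡ 185 (mod 227), t ≡ 19. Hence a ≡ 5 + 27·19 = 518 (mod 6129).
From a ≡ 518 (mod 6129) write a = 518 + 6129t. Substituting into a ≡ 30 (mod 211) gives 6129t ≡ 145 (mod 211), and since 10⁻¹ ≡ 190 (mod 211), t ≡ 120. Hence a ≡ 518 + 6129·120 = 735998 (mod 1293219).
From a ≡ 735998 (mod 1293219) write a = 735998 + 1293219t. Substituting into a ≡ 9 (mod 25) gives 1293219t ≡ 11 (mod 25), and since 19⁻¹ ≡ 4 (mod 25), t ≡ 19. Hence a ≡ 735998 + 1293219·19 = 25307159 (mod 32330475).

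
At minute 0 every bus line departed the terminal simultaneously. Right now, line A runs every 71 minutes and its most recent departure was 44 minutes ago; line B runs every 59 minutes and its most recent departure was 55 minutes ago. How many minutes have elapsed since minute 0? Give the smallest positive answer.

Combine the congruences pairwise.
From t ≡ 44 (mod 71) write t = 44 + 71s. Substituting into t ≡ 55 (mod 59) gives 71s ≡ 11 (mod 59), and since 12⁻¹ ≡ 5 (mod 59), s ≡ 55. Hence t ≡ 44 + 71·55 = 3949 (mod 4189).

3949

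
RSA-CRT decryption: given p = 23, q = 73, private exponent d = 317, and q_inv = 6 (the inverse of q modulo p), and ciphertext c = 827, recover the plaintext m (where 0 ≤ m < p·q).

d_p = d mod (p−1) = 317 mod 22 = 9; d_q = d mod (q−1) = 29.
m₁ = c^(d_p) mod p: c ≡ 22 (mod 23), and 22^9 mod 23 = 22.
m₂ = c^(d_q) mod q: c ≡ 24 (mod 73), and 24^29 mod 73 = 3.
h = q_inv·(m₁ − m₂) mod p = 6·(22 − 3) mod 23 = 22.
m = m₂ + h·q = 3 + 22·73 = 1609.

1609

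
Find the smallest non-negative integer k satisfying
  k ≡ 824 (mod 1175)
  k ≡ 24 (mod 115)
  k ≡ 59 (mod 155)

773974

gcd(1175, 115) = 5 and 5 | (24 − 824), so the pair is consistent; merging gives k ≡ 17274 (mod 27025), where 27025 = lcm(1175, 115).
gcd(27025, 155) = 5 and 5 | (59 − 17274), so the pair is consistent; merging gives k ≡ 773974 (mod 837775), where 837775 = lcm(27025, 155).
The solution is unique modulo lcm(1175, 115, 155) = 837775.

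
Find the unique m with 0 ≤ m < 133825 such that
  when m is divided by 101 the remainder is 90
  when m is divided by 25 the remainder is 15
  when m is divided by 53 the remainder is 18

Combine the congruences pairwise.
From m ≡ 90 (mod 101) write m = 90 + 101t. Substituting into m ≡ 15 (mod 25) gives 101t ≡ 0 (mod 25), and since 1⁻¹ ≡ 1 (mod 25), t ≡ 0. Hence m ≡ 90 + 101·0 = 90 (mod 2525).
From m ≡ 90 (mod 2525) write m = 90 + 2525t. Substituting into m ≡ 18 (mod 53) gives 2525t ≡ 34 (mod 53), and since 34⁻¹ ≡ 39 (mod 53), t ≡ 1. Hence m ≡ 90 + 2525·1 = 2615 (mod 133825).

2615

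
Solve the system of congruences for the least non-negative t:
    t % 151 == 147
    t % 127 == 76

Combine the congruences pairwise.
From t ≡ 147 (mod 151) write t = 147 + 151s. Substituting into t ≡ 76 (mod 127) gives 151s ≡ 56 (mod 127), and since 24⁻¹ ≡ 90 (mod 127), s ≡ 87. Hence t ≡ 147 + 151·87 = 13284 (mod 19177).

13284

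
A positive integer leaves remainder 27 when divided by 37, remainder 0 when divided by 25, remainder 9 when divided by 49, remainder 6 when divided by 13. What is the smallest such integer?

312825

The moduli are pairwise coprime; M = 37·25·49·13 = 589225.
M/37 = 15925; 15925 ≡ 15 (mod 37); 15·5 ≡ 1, so inverse 5.
M/25 = 23569; 23569 ≡ 19 (mod 25); 19·4 ≡ 1, so inverse 4.
M/49 = 12025; 12025 ≡ 20 (mod 49); 20·27 ≡ 1, so inverse 27.
M/13 = 45325; 45325 ≡ 7 (mod 13); 7·2 ≡ 1, so inverse 2.
n ≡ 27·15925·5 + 0·23569·4 + 9·12025·27 + 6·45325·2 = 5615850.
5615850 mod 589225 = 312825.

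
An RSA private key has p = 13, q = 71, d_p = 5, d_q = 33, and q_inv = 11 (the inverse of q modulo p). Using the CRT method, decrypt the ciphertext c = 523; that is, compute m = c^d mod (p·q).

m₁ = c^(d_p) mod p: c ≡ 3 (mod 13), and 3^5 mod 13 = 9.
m₂ = c^(d_q) mod q: c ≡ 26 (mod 71), and 26^33 mod 71 = 23.
h = q_inv·(m₁ − m₂) mod p = 11·(9 − 23) mod 13 = 2.
m = m₂ + h·q = 23 + 2·71 = 165.

165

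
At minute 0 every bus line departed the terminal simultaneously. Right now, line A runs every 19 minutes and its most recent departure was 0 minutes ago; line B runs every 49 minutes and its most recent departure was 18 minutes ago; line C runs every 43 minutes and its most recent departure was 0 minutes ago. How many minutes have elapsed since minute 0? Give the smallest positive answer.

4085

The moduli are pairwise coprime; N = 19·49·43 = 40033.
N/19 = 2107; 2107 ≡ 17 (mod 19); 17·9 ≡ 1, so inverse 9.
N/49 = 817; 817 ≡ 33 (mod 49); 33·3 ≡ 1, so inverse 3.
N/43 = 931; 931 ≡ 28 (mod 43); 28·20 ≡ 1, so inverse 20.
t ≡ 0·2107·9 + 18·817·3 + 0·931·20 = 44118.
44118 mod 40033 = 4085.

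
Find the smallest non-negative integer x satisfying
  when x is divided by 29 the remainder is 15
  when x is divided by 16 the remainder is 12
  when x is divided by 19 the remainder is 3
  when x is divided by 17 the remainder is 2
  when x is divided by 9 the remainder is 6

From x ≡ 15 (mod 29) write x = 15 + 29t. Substituting into x ≡ 12 (mod 16) gives 29t ≡ 13 (mod 16), and since 13⁻¹ ≡ 5 (mod 16), t ≡ 1. Hence x ≡ 15 + 29·1 = 44 (mod 464).
From x ≡ 44 (mod 464) write x = 44 + 464t. Substituting into x ≡ 3 (mod 19) gives 464t ≡ 16 (mod 19), and since 8⁻¹ ≡ 12 (mod 19), t ≡ 2. Hence x ≡ 44 + 464·2 = 972 (mod 8816).
From x ≡ 972 (mod 8816) write x = 972 + 8816t. Substituting into x ≡ 2 (mod 17) gives 8816t ≡ 16 (mod 17), and since 10⁻¹ ≡ 12 (mod 17), t ≡ 5. Hence x ≡ 972 + 8816·5 = 45052 (mod 149872).
From x ≡ 45052 (mod 149872) write x = 45052 + 149872t. Substituting into x ≡ 6 (mod 9) gives 149872t ≡ 8 (mod 9), and since 4⁻¹ ≡ 7 (mod 9), t ≡ 2. Hence x ≡ 45052 + 149872·2 = 344796 (mod 1348848).

344796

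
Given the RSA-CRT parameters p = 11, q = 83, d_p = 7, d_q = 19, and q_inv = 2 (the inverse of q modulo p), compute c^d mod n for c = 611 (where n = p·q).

448

m₁ = c^(d_p) mod p: c ≡ 6 (mod 11), and 6^7 mod 11 = 8.
m₂ = c^(d_q) mod q: c ≡ 30 (mod 83), and 30^19 mod 83 = 33.
h = q_inv·(m₁ − m₂) mod p = 2·(8 − 33) mod 11 = 5.
m = m₂ + h·q = 33 + 5·83 = 448.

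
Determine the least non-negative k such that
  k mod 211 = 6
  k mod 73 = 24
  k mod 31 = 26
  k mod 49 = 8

18656415

From k ≡ 6 (mod 211) write k = 6 + 211t. Substituting into k ≡ 24 (mod 73) gives 211t ≡ 18 (mod 73), and since 65⁻¹ ≡ 9 (mod 73), t ≡ 16. Hence k ≡ 6 + 211·16 = 3382 (mod 15403).
From k ≡ 3382 (mod 15403) write k = 3382 + 15403t. Substituting into k ≡ 26 (mod 31) gives 15403t ≡ 23 (mod 31), and since 27⁻¹ ≡ 23 (mod 31), t ≡ 2. Hence k ≡ 3382 + 15403·2 = 34188 (mod 477493).
From k ≡ 34188 (mod 477493) write k = 34188 + 477493t. Substituting into k ≡ 8 (mod 49) gives 477493t ≡ 22 (mod 49), and since 37⁻¹ ≡ 4 (mod 49), t ≡ 39. Hence k ≡ 34188 + 477493·39 = 18656415 (mod 23397157).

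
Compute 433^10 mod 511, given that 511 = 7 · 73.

50

Mod 7: 433 ≡ 6; by Fermat, exponent reduces to 10 mod 6 = 4; 6^4 ≡ 1 (mod 7).
Mod 73: 433 ≡ 68; 68^10 ≡ 50 (mod 73).
Combine by CRT: x ≡ 1 (mod 7), x ≡ 50 (mod 73) ⇒ x ≡ 50 (mod 511).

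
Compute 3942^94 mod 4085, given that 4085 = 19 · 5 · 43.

2894

Mod 19: 3942 ≡ 9; by Fermat, exponent reduces to 94 mod 18 = 4; 9^4 ≡ 6 (mod 19).
Mod 5: 3942 ≡ 2; by Fermat, exponent reduces to 94 mod 4 = 2; 2^2 ≡ 4 (mod 5).
Mod 43: 3942 ≡ 29; by Fermat, exponent reduces to 94 mod 42 = 10; 29^10 ≡ 13 (mod 43).
Combine by CRT: x ≡ 6 (mod 19), x ≡ 4 (mod 5), x ≡ 13 (mod 43) ⇒ x ≡ 2894 (mod 4085).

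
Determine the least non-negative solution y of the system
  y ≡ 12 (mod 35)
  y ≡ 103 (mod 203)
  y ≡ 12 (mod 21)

gcd(35, 203) = 7 and 7 | (103 − 12), so the pair is consistent; merging gives y ≡ 712 (mod 1015), where 1015 = lcm(35, 203).
gcd(1015, 21) = 7 and 7 | (12 − 712), so the pair is consistent; merging gives y ≡ 2742 (mod 3045), where 3045 = lcm(1015, 21).
The solution is unique modulo lcm(35, 203, 21) = 3045.

2742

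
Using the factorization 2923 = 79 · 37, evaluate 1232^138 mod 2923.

2258

Mod 79: 1232 ≡ 47; by Fermat, exponent reduces to 138 mod 78 = 60; 47^60 ≡ 46 (mod 79).
Mod 37: 1232 ≡ 11; by Fermat, exponent reduces to 138 mod 36 = 30; 11^30 ≡ 1 (mod 37).
Combine by CRT: x ≡ 46 (mod 79), x ≡ 1 (mod 37) ⇒ x ≡ 2258 (mod 2923).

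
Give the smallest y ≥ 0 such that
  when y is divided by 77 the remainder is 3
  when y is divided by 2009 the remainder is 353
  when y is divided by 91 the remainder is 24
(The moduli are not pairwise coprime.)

Combine the congruences pairwise.
gcd(77, 2009) = 7 and 7 | (353 − 3), so the pair is consistent; merging gives y ≡ 10398 (mod 22099), where 22099 = lcm(77, 2009).
gcd(22099, 91) = 7 and 7 | (24 − 10398), so the pair is consistent; merging gives y ≡ 10398 (mod 287287), where 287287 = lcm(22099, 91).
The solution is unique modulo lcm(77, 2009, 91) = 287287.

10398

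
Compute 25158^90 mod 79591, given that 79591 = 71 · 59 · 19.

Mod 71: 25158 ≡ 24; by Fermat, exponent reduces to 90 mod 70 = 20; 24^20 ≡ 20 (mod 71).
Mod 59: 25158 ≡ 24; by Fermat, exponent reduces to 90 mod 58 = 32; 24^32 ≡ 41 (mod 59).
Mod 19: 25158 ≡ 2; since 18 | 90, by Fermat 2^90 ≡ 1 (mod 19).
Combine by CRT: x ≡ 20 (mod 71), x ≡ 41 (mod 59), x ≡ 1 (mod 19) ⇒ x ≡ 66121 (mod 79591).

66121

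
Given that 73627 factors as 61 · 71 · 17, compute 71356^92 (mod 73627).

Mod 61: 71356 ≡ 47; by Fermat, exponent reduces to 92 mod 60 = 32; 47^32 ≡ 13 (mod 61).
Mod 71: 71356 ≡ 1; by Fermat, exponent reduces to 92 mod 70 = 22; 1^22 ≡ 1 (mod 71).
Mod 17: 71356 ≡ 7; by Fermat, exponent reduces to 92 mod 16 = 12; 7^12 ≡ 13 (mod 17).
Combine by CRT: x ≡ 13 (mod 61), x ≡ 1 (mod 71), x ≡ 13 (mod 17) ⇒ x ≡ 42530 (mod 73627).

42530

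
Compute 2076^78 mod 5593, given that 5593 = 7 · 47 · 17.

1849

Mod 7: 2076 ≡ 4; since 6 | 78, by Fermat 4^78 ≡ 1 (mod 7).
Mod 47: 2076 ≡ 8; by Fermat, exponent reduces to 78 mod 46 = 32; 8^32 ≡ 16 (mod 47).
Mod 17: 2076 ≡ 2; by Fermat, exponent reduces to 78 mod 16 = 14; 2^14 ≡ 13 (mod 17).
Combine by CRT: x ≡ 1 (mod 7), x ≡ 16 (mod 47), x ≡ 13 (mod 17) ⇒ x ≡ 1849 (mod 5593).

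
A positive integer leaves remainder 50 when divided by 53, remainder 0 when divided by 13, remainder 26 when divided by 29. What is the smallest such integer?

The moduli are pairwise coprime; N = 53·13·29 = 19981.
N/53 = 377; 377 ≡ 6 (mod 53); 6·9 ≡ 1, so inverse 9.
N/13 = 1537; 1537 ≡ 3 (mod 13); 3·9 ≡ 1, so inverse 9.
N/29 = 689; 689 ≡ 22 (mod 29); 22·4 ≡ 1, so inverse 4.
k ≡ 50·377·9 + 0·1537·9 + 26·689·4 = 241306.
241306 mod 19981 = 1534.

1534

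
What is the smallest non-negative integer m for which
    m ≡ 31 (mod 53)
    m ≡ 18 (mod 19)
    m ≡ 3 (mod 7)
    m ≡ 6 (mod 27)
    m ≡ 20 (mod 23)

From m ≡ 31 (mod 53) write m = 31 + 53t. Substituting into m ≡ 18 (mod 19) gives 53t ≡ 6 (mod 19), and since 15⁻¹ ≡ 14 (mod 19), t ≡ 8. Hence m ≡ 31 + 53·8 = 455 (mod 1007).
From m ≡ 455 (mod 1007) write m = 455 + 1007t. Substituting into m ≡ 3 (mod 7) gives 1007t ≡ 3 (mod 7), and since 6⁻¹ ≡ 6 (mod 7), t ≡ 4. Hence m ≡ 455 + 1007·4 = 4483 (mod 7049).
From m ≡ 4483 (mod 7049) write m = 4483 + 7049t. Substituting into m ≡ 6 (mod 27) gives 7049t ≡ 5 (mod 27), and since 2⁻¹ ≡ 14 (mod 27), t ≡ 16. Hence m ≡ 4483 + 7049·16 = 117267 (mod 190323).
From m ≡ 117267 (mod 190323) write m = 117267 + 190323t. Substituting into m ≡ 20 (mod 23) gives 190323t ≡ 7 (mod 23), and since 21⁻¹ ≡ 11 (mod 23), t ≡ 8. Hence m ≡ 117267 + 190323·8 = 1639851 (mod 4377429).

1639851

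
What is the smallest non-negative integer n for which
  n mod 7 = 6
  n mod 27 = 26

Combine the congruences pairwise.
From n ≡ 6 (mod 7) write n = 6 + 7t. Substituting into n ≡ 26 (mod 27) gives 7t ≡ 20 (mod 27), and since 7⁻¹ ≡ 4 (mod 27), t ≡ 26. Hence n ≡ 6 + 7·26 = 188 (mod 189).

188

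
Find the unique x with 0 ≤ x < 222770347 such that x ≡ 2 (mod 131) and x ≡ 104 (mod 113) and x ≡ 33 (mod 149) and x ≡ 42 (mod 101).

From x ≡ 2 (mod 131) write x = 2 + 131t. Substituting into x ≡ 104 (mod 113) gives 131t ≡ 102 (mod 113), and since 18⁻¹ ≡ 44 (mod 113), t ≡ 81. Hence x ≡ 2 + 131·81 = 10613 (mod 14803).
From x ≡ 10613 (mod 14803) write x = 10613 + 14803t. Substituting into x ≡ 33 (mod 149) gives 14803t ≡ 148 (mod 149), and since 52⁻¹ ≡ 43 (mod 149), t ≡ 106. Hence x ≡ 10613 + 14803·106 = 1579731 (mod 2205647).
From x ≡ 1579731 (mod 2205647) write x = 1579731 + 2205647t. Substituting into x ≡ 42 (mod 101) gives 2205647t ≡ 52 (mod 101), and since 9⁻¹ ≡ 45 (mod 101), t ≡ 17. Hence x ≡ 1579731 + 2205647·17 = 39075730 (mod 222770347).

39075730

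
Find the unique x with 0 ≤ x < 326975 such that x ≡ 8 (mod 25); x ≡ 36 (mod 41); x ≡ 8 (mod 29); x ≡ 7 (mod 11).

The moduli are pairwise coprime; N = 25·41·29·11 = 326975.
N/25 = 13079; 13079 ≡ 4 (mod 25); 4·19 ≡ 1, so inverse 19.
N/41 = 7975; 7975 ≡ 21 (mod 41); 21·2 ≡ 1, so inverse 2.
N/29 = 11275; 11275 ≡ 23 (mod 29); 23·24 ≡ 1, so inverse 24.
N/11 = 29725; 29725 ≡ 3 (mod 11); 3·4 ≡ 1, so inverse 4.
x ≡ 8·13079·19 + 36·7975·2 + 8·11275·24 + 7·29725·4 = 5559308.
5559308 mod 326975 = 733.

733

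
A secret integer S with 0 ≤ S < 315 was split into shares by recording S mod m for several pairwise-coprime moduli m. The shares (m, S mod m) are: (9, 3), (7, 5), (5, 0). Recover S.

75

From S ≡ 3 (mod 9) write S = 3 + 9t. Substituting into S ≡ 5 (mod 7) gives 9t ≡ 2 (mod 7), and since 2⁻¹ ≡ 4 (mod 7), t ≡ 1. Hence S ≡ 3 + 9·1 = 12 (mod 63).
From S ≡ 12 (mod 63) write S = 12 + 63t. Substituting into S ≡ 0 (mod 5) gives 63t ≡ 3 (mod 5), and since 3⁻¹ ≡ 2 (mod 5), t ≡ 1. Hence S ≡ 12 + 63·1 = 75 (mod 315).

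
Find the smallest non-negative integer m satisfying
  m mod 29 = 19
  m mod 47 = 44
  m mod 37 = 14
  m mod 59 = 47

756368

The moduli are pairwise coprime; N = 29·47·37·59 = 2975429.
N/29 = 102601; 102601 ≡ 28 (mod 29); 28·28 ≡ 1, so inverse 28.
N/47 = 63307; 63307 ≡ 45 (mod 47); 45·23 ≡ 1, so inverse 23.
N/37 = 80417; 80417 ≡ 16 (mod 37); 16·7 ≡ 1, so inverse 7.
N/59 = 50431; 50431 ≡ 45 (mod 59); 45·21 ≡ 1, so inverse 21.
m ≡ 19·102601·28 + 44·63307·23 + 14·80417·7 + 47·50431·21 = 176306679.
176306679 mod 2975429 = 756368.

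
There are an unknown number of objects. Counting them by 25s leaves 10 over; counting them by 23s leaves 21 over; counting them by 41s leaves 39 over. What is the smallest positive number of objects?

From N ≡ 10 (mod 25) write N = 10 + 25t. Substituting into N ≡ 21 (mod 23) gives 25t ≡ 11 (mod 23), and since 2⁻¹ ≡ 12 (mod 23), t ≡ 17. Hence N ≡ 10 + 25·17 = 435 (mod 575).
From N ≡ 435 (mod 575) write N = 435 + 575t. Substituting into N ≡ 39 (mod 41) gives 575t ≡ 14 (mod 41), and since 1⁻¹ ≡ 1 (mod 41), t ≡ 14. Hence N ≡ 435 + 575·14 = 8485 (mod 23575).

8485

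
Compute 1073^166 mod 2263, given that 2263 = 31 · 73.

Mod 31: 1073 ≡ 19; by Fermat, exponent reduces to 166 mod 30 = 16; 19^16 ≡ 19 (mod 31).
Mod 73: 1073 ≡ 51; by Fermat, exponent reduces to 166 mod 72 = 22; 51^22 ≡ 27 (mod 73).
Combine by CRT: x ≡ 19 (mod 31), x ≡ 27 (mod 73) ⇒ x ≡ 1414 (mod 2263).

1414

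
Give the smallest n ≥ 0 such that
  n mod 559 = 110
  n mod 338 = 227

gcd(559, 338) = 13 and 13 | (227 − 110), so the pair is consistent; merging gives n ≡ 14085 (mod 14534), where 14534 = lcm(559, 338).
The solution is unique modulo lcm(559, 338) = 14534.

14085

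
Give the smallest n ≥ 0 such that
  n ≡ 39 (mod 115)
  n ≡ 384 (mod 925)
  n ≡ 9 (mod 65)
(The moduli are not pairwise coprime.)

gcd(115, 925) = 5 and 5 | (384 − 39), so the pair is consistent; merging gives n ≡ 384 (mod 21275), where 21275 = lcm(115, 925).
gcd(21275, 65) = 5 and 5 | (9 − 384), so the pair is consistent; merging gives n ≡ 85484 (mod 276575), where 276575 = lcm(21275, 65).
The solution is unique modulo lcm(115, 925, 65) = 276575.

85484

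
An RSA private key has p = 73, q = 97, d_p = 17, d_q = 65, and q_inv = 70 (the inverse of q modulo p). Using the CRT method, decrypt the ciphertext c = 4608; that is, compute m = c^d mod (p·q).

m₁ = c^(d_p) mod p: c ≡ 9 (mod 73), and 9^17 mod 73 = 65.
m₂ = c^(d_q) mod q: c ≡ 49 (mod 97), and 49^65 mod 97 = 66.
h = q_inv·(m₁ − m₂) mod p = 70·(65 − 66) mod 73 = 3.
m = m₂ + h·q = 66 + 3·97 = 357.

357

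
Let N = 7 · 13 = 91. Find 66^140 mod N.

Mod 7: 66 ≡ 3; by Fermat, exponent reduces to 140 mod 6 = 2; 3^2 ≡ 2 (mod 7).
Mod 13: 66 ≡ 1; by Fermat, exponent reduces to 140 mod 12 = 8; 1^8 ≡ 1 (mod 13).
Combine by CRT: x ≡ 2 (mod 7), x ≡ 1 (mod 13) ⇒ x ≡ 79 (mod 91).

79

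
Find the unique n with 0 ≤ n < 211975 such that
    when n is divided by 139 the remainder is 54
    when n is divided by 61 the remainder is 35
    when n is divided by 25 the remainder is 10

The moduli are pairwise coprime; M = 139·61·25 = 211975.
M/139 = 1525; 1525 ≡ 135 (mod 139); 135·104 ≡ 1, so inverse 104.
M/61 = 3475; 3475 ≡ 59 (mod 61); 59·30 ≡ 1, so inverse 30.
M/25 = 8479; 8479 ≡ 4 (mod 25); 4·19 ≡ 1, so inverse 19.
n ≡ 54·1525·104 + 35·3475·30 + 10·8479·19 = 13824160.
13824160 mod 211975 = 45785.

45785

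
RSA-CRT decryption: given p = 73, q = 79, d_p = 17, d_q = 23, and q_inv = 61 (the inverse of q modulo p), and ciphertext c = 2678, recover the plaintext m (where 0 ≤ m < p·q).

m₁ = c^(d_p) mod p: c ≡ 50 (mod 73), and 50^17 mod 73 = 54.
m₂ = c^(d_q) mod q: c ≡ 71 (mod 79), and 71^23 mod 79 = 27.
h = q_inv·(m₁ − m₂) mod p = 61·(54 − 27) mod 73 = 41.
m = m₂ + h·q = 27 + 41·79 = 3266.

3266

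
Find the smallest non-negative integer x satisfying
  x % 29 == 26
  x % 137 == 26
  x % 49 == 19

139081

From x ≡ 26 (mod 29) write x = 26 + 29t. Substituting into x ≡ 26 (mod 137) gives 29t ≡ 0 (mod 137), and since 29⁻¹ ≡ 52 (mod 137), t ≡ 0. Hence x ≡ 26 + 29·0 = 26 (mod 3973).
From x ≡ 26 (mod 3973) write x = 26 + 3973t. Substituting into x ≡ 19 (mod 49) gives 3973t ≡ 42 (mod 49), and since 4⁻¹ ≡ 37 (mod 49), t ≡ 35. Hence x ≡ 26 + 3973·35 = 139081 (mod 194677).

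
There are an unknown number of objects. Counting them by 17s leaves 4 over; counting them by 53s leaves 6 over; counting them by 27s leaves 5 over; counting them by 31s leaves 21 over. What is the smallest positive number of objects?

The moduli are pairwise coprime; M = 17·53·27·31 = 754137.
M/17 = 44361; 44361 ≡ 8 (mod 17); 8·15 ≡ 1, so inverse 15.
M/53 = 14229; 14229 ≡ 25 (mod 53); 25·17 ≡ 1, so inverse 17.
M/27 = 27931; 27931 ≡ 13 (mod 27); 13·25 ≡ 1, so inverse 25.
M/31 = 24327; 24327 ≡ 23 (mod 31); 23·27 ≡ 1, so inverse 27.
N ≡ 4·44361·15 + 6·14229·17 + 5·27931·25 + 21·24327·27 = 21397802.
21397802 mod 754137 = 281966.

281966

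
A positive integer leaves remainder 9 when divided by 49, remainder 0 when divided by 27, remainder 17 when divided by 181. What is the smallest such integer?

The moduli are pairwise coprime; N = 49·27·181 = 239463.
N/49 = 4887; 4887 ≡ 36 (mod 49); 36·15 ≡ 1, so inverse 15.
N/27 = 8869; 8869 ≡ 13 (mod 27); 13·25 ≡ 1, so inverse 25.
N/181 = 1323; 1323 ≡ 56 (mod 181); 56·139 ≡ 1, so inverse 139.
x ≡ 9·4887·15 + 0·8869·25 + 17·1323·139 = 3785994.
3785994 mod 239463 = 194049.

194049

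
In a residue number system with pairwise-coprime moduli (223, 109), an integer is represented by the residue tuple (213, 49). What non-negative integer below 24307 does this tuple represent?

22067

From x ≡ 213 (mod 223) write x = 213 + 223t. Substituting into x ≡ 49 (mod 109) gives 223t ≡ 54 (mod 109), and since 5⁻¹ ≡ 22 (mod 109), t ≡ 98. Hence x ≡ 213 + 223·98 = 22067 (mod 24307).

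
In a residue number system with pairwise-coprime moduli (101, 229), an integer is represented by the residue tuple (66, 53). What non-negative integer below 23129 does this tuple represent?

21579

From x ≡ 66 (mod 101) write x = 66 + 101t. Substituting into x ≡ 53 (mod 229) gives 101t ≡ 216 (mod 229), and since 101⁻¹ ≡ 195 (mod 229), t ≡ 213. Hence x ≡ 66 + 101·213 = 21579 (mod 23129).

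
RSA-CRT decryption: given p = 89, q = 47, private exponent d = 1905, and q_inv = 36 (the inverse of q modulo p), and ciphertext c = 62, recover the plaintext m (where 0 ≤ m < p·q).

d_p = d mod (p−1) = 1905 mod 88 = 57; d_q = d mod (q−1) = 19.
m₁ = c^(d_p) mod p: c ≡ 62 (mod 89), and 62^57 mod 89 = 26.
m₂ = c^(d_q) mod q: c ≡ 15 (mod 47), and 15^19 mod 47 = 39.
h = q_inv·(m₁ − m₂) mod p = 36·(26 − 39) mod 89 = 66.
m = m₂ + h·q = 39 + 66·47 = 3141.

3141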